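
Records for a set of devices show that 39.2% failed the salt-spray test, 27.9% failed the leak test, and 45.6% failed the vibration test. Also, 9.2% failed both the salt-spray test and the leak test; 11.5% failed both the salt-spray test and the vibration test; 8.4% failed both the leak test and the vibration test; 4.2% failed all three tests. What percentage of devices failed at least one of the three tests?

87.8%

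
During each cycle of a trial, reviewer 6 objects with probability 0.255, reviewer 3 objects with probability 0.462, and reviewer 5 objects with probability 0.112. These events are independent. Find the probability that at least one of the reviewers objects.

0.64408072

P(none) = (1 − 0.255) × (1 − 0.462) × (1 − 0.112) = 0.745 × 0.538 × 0.888 = 0.35591928
P(at least one) = 1 − 0.35591928 = 0.64408072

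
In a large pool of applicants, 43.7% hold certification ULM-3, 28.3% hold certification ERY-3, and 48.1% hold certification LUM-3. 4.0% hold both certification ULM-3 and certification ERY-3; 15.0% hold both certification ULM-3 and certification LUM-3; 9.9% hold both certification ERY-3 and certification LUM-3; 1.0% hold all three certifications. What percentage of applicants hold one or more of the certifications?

P(at least one) = 43.7 + 28.3 + 48.1 − 4.0 − 15.0 − 9.9 + 1.0 = 92.2%

92.2%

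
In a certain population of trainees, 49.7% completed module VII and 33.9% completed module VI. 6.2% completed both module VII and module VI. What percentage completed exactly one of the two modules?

71.2%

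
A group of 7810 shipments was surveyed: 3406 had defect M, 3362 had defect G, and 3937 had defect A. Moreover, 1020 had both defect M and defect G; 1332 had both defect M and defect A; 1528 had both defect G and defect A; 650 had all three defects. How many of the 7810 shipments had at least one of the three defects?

7475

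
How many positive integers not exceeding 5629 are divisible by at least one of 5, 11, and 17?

⌊5629/5⌋ + ⌊5629/11⌋ + ⌊5629/17⌋ − ⌊5629/55⌋ − ⌊5629/85⌋ − ⌊5629/187⌋ + ⌊5629/935⌋ = 1125 + 511 + 331 − 102 − 66 − 30 + 6 = 1775

1775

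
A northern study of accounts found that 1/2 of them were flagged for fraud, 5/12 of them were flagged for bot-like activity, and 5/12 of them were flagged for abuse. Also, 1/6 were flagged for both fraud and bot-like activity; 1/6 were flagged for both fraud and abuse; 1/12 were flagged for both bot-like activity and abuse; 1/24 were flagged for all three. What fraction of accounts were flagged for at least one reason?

P(at least one) = 1/2 + 5/12 + 5/12 − 1/6 − 1/6 − 1/12 + 1/24 = 23/24

23/24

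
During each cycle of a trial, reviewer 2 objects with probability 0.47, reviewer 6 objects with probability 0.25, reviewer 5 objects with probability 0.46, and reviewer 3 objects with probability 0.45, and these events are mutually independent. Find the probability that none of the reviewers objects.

0.1180575

P(none) = (1 − 0.47) × (1 − 0.25) × (1 − 0.46) × (1 − 0.45) = 0.53 × 0.75 × 0.54 × 0.55 = 0.1180575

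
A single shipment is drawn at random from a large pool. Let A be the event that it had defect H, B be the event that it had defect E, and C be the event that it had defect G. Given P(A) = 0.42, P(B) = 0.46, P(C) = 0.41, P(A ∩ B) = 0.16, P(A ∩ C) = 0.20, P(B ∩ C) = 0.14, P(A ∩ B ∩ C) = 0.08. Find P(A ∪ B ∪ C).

P(A ∪ B ∪ C) = 0.42 + 0.46 + 0.41 − 0.16 − 0.20 − 0.14 + 0.08 = 0.87

0.87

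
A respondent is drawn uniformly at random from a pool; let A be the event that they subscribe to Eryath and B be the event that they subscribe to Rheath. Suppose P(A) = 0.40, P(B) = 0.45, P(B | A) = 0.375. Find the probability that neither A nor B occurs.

P(A ∩ B) = P(A)·P(B|A) = 0.40 × 0.375 = 0.15
Apply inclusion-exclusion:
P(A ∪ B) = 0.40 + 0.45 − 0.15 = 0.70
P(none) = 1 − 0.70 = 0.30

0.30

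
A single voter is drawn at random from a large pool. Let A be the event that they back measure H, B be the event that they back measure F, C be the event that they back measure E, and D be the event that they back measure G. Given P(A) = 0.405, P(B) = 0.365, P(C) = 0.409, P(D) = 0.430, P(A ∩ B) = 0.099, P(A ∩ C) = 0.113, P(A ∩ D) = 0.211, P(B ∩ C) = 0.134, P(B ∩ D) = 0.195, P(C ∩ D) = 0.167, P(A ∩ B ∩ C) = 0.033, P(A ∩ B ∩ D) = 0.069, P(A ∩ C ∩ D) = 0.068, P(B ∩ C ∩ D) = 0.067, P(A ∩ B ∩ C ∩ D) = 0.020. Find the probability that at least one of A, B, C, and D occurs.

0.907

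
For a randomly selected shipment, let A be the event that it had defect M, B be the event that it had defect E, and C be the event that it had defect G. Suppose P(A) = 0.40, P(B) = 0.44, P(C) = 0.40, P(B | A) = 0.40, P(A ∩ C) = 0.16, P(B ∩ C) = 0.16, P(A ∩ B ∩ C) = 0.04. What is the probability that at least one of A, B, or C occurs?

0.80

P(A ∩ B) = P(A)·P(B|A) = 0.40 × 0.40 = 0.16
By inclusion-exclusion,
P(A ∪ B ∪ C) = 0.40 + 0.44 + 0.40 − 0.16 − 0.16 − 0.16 + 0.04 = 0.80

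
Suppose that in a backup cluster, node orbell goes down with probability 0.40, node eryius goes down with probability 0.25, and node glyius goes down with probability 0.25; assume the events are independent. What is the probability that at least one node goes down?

P(none) = (1 − 0.40) × (1 − 0.25) × (1 − 0.25) = 0.60 × 0.75 × 0.75 = 0.3375
P(at least one) = 1 − 0.3375 = 0.6625

0.6625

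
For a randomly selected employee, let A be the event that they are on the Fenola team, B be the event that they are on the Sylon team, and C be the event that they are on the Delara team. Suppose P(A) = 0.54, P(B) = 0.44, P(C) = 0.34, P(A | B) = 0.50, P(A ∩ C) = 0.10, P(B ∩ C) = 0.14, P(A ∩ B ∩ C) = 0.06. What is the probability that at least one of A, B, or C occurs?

0.92

P(A ∩ B) = P(B)·P(A|B) = 0.44 × 0.50 = 0.22
P(A ∪ B ∪ C) = 0.54 + 0.44 + 0.34 − 0.22 − 0.10 − 0.14 + 0.06 = 0.92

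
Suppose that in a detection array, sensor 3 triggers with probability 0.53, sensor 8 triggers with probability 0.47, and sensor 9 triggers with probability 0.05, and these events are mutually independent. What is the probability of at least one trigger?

0.763355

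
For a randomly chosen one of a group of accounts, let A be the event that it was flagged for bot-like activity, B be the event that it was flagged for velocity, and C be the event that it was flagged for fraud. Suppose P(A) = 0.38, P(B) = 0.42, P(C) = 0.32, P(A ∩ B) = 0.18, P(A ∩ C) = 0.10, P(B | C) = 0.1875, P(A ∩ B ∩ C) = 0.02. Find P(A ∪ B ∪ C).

0.80

P(B ∩ C) = P(C)·P(B|C) = 0.32 × 0.1875 = 0.06
By inclusion–exclusion:
P(A ∪ B ∪ C) = 0.38 + 0.42 + 0.32 − 0.18 − 0.10 − 0.06 + 0.02 = 0.80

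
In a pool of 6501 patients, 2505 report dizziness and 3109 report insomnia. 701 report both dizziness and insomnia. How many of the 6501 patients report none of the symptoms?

Using inclusion–exclusion:
N(≥1) = 2505 + 3109 − 701 = 4913
None: 6501 − 4913 = 1588

1588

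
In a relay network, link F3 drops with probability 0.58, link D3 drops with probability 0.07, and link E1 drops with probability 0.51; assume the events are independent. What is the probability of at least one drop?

P(none) = (1 − 0.58) × (1 − 0.07) × (1 − 0.51) = 0.42 × 0.93 × 0.49 = 0.191394
P(at least one) = 1 − 0.191394 = 0.808606

0.808606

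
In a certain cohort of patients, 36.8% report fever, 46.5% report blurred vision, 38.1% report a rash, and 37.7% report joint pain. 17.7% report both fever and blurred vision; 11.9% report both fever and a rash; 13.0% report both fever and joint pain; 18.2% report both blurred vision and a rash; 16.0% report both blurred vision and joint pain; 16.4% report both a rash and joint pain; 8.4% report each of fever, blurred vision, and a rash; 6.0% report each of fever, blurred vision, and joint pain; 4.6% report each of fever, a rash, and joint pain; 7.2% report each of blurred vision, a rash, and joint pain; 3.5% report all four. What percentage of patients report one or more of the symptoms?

P(≥1) = 36.8 + 46.5 + 38.1 + 37.7 − 17.7 − 11.9 − 13.0 − 18.2 − 16.0 − 16.4 + 8.4 + 6.0 + 4.6 + 7.2 − 3.5 = 88.6%

88.6%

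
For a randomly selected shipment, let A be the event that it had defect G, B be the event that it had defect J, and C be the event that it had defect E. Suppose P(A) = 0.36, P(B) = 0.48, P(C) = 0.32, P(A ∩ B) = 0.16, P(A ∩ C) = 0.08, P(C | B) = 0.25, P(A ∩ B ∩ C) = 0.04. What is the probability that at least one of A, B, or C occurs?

0.84

P(B ∩ C) = P(B)·P(C|B) = 0.48 × 0.25 = 0.12
By inclusion–exclusion:
P(A ∪ B ∪ C) = 0.36 + 0.48 + 0.32 − 0.16 − 0.08 − 0.12 + 0.04 = 0.84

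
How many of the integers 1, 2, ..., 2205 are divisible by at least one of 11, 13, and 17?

463

⌊2205/11⌋ + ⌊2205/13⌋ + ⌊2205/17⌋ − ⌊2205/143⌋ − ⌊2205/187⌋ − ⌊2205/221⌋ + ⌊2205/2431⌋ = 200 + 169 + 129 − 15 − 11 − 9 + 0 = 463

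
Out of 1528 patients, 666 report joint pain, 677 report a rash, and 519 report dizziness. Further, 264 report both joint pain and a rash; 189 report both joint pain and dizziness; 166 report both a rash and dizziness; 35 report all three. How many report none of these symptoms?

N(≥1) = 666 + 677 + 519 − 264 − 189 − 166 + 35 = 1278
None: 1528 − 1278 = 250

250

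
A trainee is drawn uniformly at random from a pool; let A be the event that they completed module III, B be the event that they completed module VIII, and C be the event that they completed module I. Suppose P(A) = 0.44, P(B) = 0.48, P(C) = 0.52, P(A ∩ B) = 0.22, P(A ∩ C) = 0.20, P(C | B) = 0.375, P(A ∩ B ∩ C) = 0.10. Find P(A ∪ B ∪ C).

0.94

P(B ∩ C) = P(B)·P(C|B) = 0.48 × 0.375 = 0.18
By inclusion-exclusion,
P(A ∪ B ∪ C) = 0.44 + 0.48 + 0.52 − 0.22 − 0.20 − 0.18 + 0.10 = 0.94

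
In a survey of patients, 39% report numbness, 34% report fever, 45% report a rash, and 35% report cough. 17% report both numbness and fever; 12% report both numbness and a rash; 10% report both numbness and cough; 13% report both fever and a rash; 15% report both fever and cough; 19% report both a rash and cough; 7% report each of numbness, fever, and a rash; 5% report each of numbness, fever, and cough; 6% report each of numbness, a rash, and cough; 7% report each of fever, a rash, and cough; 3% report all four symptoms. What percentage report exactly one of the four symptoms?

44%

P(exactly one) = 39 + 34 + 45 + 35 − 2·17 − 2·12 − 2·10 − 2·13 − 2·15 − 2·19 + 3·7 + 3·5 + 3·6 + 3·7 − 4·3 = 44%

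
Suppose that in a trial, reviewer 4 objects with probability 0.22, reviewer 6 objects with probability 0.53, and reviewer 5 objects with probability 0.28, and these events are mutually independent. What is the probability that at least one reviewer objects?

Independence gives P(none) = ∏(1 − pᵢ).
P(none) = (1 − 0.22) × (1 − 0.53) × (1 − 0.28) = 0.78 × 0.47 × 0.72 = 0.263952
P(at least one) = 1 − 0.263952 = 0.736048

0.736048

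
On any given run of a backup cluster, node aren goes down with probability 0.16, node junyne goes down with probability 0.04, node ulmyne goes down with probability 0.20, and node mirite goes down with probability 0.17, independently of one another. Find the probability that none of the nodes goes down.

0.5354496

Independence gives P(none) = ∏(1 − pᵢ).
P(none) = (1 − 0.16) × (1 − 0.04) × (1 − 0.20) × (1 − 0.17) = 0.84 × 0.96 × 0.80 × 0.83 = 0.5354496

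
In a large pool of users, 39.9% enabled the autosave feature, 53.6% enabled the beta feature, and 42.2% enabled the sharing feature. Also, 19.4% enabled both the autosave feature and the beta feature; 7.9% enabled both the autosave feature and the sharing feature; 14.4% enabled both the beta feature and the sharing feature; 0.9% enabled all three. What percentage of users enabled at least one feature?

94.9%

Apply inclusion-exclusion:
P(at least one) = 39.9 + 53.6 + 42.2 − 19.4 − 7.9 − 14.4 + 0.9 = 94.9%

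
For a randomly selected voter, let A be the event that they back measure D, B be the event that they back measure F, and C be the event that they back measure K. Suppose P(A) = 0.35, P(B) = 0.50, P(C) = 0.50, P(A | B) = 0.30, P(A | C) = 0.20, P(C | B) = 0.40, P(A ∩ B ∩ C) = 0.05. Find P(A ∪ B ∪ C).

P(A ∩ B) = P(B)·P(A|B) = 0.50 × 0.30 = 0.15
P(A ∩ C) = P(C)·P(A|C) = 0.50 × 0.20 = 0.10
P(B ∩ C) = P(B)·P(C|B) = 0.50 × 0.40 = 0.20
Apply inclusion-exclusion:
P(A ∪ B ∪ C) = 0.35 + 0.50 + 0.50 − 0.15 − 0.10 − 0.20 + 0.05 = 0.95

0.95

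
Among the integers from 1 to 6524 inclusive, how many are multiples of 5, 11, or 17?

By inclusion-exclusion,
⌊6524/5⌋ + ⌊6524/11⌋ + ⌊6524/17⌋ − ⌊6524/55⌋ − ⌊6524/85⌋ − ⌊6524/187⌋ + ⌊6524/935⌋ = 1304 + 593 + 383 − 118 − 76 − 34 + 6 = 2058

2058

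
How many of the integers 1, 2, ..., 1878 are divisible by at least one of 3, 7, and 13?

887

626 + 268 + 144 − 89 − 48 − 20 + 6 = 887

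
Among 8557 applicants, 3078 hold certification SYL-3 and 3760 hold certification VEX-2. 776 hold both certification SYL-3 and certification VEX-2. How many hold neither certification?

|union| = 3078 + 3760 − 776 = 6062
None: 8557 − 6062 = 2495

2495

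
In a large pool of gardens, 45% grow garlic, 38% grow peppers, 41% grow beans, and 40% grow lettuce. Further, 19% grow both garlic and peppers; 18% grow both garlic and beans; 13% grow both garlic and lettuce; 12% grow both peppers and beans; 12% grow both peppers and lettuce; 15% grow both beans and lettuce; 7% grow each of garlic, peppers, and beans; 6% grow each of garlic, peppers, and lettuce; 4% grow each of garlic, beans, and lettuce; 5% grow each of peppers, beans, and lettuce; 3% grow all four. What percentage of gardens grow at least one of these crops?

P(at least one) = 45 + 38 + 41 + 40 − 19 − 18 − 13 − 12 − 12 − 15 + 7 + 6 + 4 + 5 − 3 = 94%

94%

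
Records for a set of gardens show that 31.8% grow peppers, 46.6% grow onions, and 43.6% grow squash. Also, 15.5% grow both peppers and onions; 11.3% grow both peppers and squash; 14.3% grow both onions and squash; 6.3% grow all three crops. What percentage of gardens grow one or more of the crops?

Inclusion–exclusion gives
P(union) = 31.8 + 46.6 + 43.6 − 15.5 − 11.3 − 14.3 + 6.3 = 87.2%

87.2%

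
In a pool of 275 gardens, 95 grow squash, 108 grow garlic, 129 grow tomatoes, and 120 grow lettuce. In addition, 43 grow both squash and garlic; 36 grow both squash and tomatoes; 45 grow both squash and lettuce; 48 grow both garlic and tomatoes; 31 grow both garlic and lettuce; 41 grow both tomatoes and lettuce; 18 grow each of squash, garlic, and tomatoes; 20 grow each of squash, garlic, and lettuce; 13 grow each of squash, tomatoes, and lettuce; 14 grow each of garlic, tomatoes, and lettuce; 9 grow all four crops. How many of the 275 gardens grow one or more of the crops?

|at least one| = 95 + 108 + 129 + 120 − 43 − 36 − 45 − 48 − 31 − 41 + 18 + 20 + 13 + 14 − 9 = 264

264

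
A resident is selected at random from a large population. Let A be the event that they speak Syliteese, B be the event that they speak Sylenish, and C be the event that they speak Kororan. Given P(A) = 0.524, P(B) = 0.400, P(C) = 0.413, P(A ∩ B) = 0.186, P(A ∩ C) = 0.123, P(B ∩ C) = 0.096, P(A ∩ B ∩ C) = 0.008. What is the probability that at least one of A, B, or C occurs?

By inclusion-exclusion,
P(A ∪ B ∪ C) = 0.524 + 0.400 + 0.413 − 0.186 − 0.123 − 0.096 + 0.008 = 0.940

0.940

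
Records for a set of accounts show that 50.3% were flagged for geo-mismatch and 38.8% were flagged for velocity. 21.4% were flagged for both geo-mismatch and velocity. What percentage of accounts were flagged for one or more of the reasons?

67.7%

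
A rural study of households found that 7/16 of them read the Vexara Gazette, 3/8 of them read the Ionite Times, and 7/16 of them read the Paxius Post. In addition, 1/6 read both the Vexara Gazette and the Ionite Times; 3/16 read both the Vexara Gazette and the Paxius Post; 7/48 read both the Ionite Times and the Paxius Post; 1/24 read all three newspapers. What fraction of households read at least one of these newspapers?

P(at least one) = 7/16 + 3/8 + 7/16 − 1/6 − 3/16 − 7/48 + 1/24 = 19/24

19/24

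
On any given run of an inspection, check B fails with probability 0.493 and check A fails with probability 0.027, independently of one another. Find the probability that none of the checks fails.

P(none) = (1 − 0.493) × (1 − 0.027) = 0.507 × 0.973 = 0.493311

0.493311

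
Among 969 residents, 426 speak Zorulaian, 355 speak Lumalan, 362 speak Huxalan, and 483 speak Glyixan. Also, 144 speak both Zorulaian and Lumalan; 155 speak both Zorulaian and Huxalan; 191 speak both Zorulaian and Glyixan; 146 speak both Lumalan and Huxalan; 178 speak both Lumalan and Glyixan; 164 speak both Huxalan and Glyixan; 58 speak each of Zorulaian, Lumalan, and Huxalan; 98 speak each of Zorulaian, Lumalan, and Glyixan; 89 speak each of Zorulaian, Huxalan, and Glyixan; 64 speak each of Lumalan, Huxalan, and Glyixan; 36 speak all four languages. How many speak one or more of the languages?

|union| = 426 + 355 + 362 + 483 − 144 − 155 − 191 − 146 − 178 − 164 + 58 + 98 + 89 + 64 − 36 = 921

921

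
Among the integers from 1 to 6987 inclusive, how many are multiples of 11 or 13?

1124

Inclusion–exclusion gives
⌊6987/11⌋ + ⌊6987/13⌋ − ⌊6987/143⌋ = 635 + 537 − 48 = 1124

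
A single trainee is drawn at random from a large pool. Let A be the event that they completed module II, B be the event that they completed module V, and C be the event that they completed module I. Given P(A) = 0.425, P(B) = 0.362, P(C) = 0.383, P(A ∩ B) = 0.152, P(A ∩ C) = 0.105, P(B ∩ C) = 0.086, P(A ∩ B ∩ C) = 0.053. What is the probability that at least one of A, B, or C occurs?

By inclusion–exclusion:
P(A ∪ B ∪ C) = 0.425 + 0.362 + 0.383 − 0.152 − 0.105 − 0.086 + 0.053 = 0.880

0.880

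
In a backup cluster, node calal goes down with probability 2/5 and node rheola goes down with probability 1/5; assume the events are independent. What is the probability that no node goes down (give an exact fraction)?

Independence gives P(none) = ∏(1 − pᵢ).
P(none) = (1 − 2/5) × (1 − 1/5) = 3/5 × 4/5 = 12/25

12/25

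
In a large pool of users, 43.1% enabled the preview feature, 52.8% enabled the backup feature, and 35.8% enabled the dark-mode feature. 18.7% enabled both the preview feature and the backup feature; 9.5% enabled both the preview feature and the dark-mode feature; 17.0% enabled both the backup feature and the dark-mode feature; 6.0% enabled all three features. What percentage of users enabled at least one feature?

92.5%

Apply inclusion-exclusion:
P(at least one) = 43.1 + 52.8 + 35.8 − 18.7 − 9.5 − 17.0 + 6.0 = 92.5%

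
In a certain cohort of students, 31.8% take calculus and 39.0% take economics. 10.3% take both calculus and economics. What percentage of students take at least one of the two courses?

By inclusion–exclusion:
P(union) = 31.8 + 39.0 − 10.3 = 60.5%

60.5%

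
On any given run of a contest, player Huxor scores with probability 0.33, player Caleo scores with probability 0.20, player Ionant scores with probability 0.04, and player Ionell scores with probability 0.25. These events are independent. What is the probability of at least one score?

P(none) = (1 − 0.33) × (1 − 0.20) × (1 − 0.04) × (1 − 0.25) = 0.67 × 0.80 × 0.96 × 0.75 = 0.38592
P(at least one) = 1 − 0.38592 = 0.61408

0.61408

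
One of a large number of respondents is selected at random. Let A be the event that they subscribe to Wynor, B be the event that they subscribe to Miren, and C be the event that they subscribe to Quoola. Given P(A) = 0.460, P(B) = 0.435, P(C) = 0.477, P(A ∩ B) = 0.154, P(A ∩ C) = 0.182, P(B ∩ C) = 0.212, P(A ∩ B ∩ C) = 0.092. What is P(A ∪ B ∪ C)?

0.916

Inclusion–exclusion gives
P(A ∪ B ∪ C) = 0.460 + 0.435 + 0.477 − 0.154 − 0.182 − 0.212 + 0.092 = 0.916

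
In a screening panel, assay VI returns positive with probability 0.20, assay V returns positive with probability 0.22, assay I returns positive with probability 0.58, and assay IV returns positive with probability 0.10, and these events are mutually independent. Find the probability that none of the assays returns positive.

0.235872

Since the events are independent, P(none) is the product of the individual non-occurrence probabilities.
P(none) = (1 − 0.20) × (1 − 0.22) × (1 − 0.58) × (1 − 0.10) = 0.80 × 0.78 × 0.42 × 0.90 = 0.235872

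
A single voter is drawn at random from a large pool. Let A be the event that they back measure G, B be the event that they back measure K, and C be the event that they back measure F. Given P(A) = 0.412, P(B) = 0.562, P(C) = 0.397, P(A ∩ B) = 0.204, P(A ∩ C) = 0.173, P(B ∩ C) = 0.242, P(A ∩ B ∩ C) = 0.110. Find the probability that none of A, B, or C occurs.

0.138

Apply inclusion-exclusion:
P(A ∪ B ∪ C) = 0.412 + 0.562 + 0.397 − 0.204 − 0.173 − 0.242 + 0.110 = 0.862
P(none) = 1 − 0.862 = 0.138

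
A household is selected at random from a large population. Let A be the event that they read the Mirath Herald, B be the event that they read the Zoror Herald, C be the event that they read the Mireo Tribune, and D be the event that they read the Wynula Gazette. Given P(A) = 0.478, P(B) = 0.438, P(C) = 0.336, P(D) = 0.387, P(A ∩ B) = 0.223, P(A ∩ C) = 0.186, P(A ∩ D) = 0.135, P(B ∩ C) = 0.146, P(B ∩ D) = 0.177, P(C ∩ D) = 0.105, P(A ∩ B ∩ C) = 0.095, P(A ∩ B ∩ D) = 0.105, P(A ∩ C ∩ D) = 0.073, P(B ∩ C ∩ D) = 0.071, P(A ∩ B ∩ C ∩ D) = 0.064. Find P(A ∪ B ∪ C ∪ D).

0.947

P(A ∪ B ∪ C ∪ D) = 0.478 + 0.438 + 0.336 + 0.387 − 0.223 − 0.186 − 0.135 − 0.146 − 0.177 − 0.105 + 0.095 + 0.105 + 0.073 + 0.071 − 0.064 = 0.947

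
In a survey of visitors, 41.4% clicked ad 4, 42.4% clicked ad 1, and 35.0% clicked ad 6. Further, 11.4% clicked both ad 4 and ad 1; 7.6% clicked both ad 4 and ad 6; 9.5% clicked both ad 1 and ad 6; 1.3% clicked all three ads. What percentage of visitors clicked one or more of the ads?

91.6%

Inclusion–exclusion gives
P(≥1) = 41.4 + 42.4 + 35.0 − 11.4 − 7.6 − 9.5 + 1.3 = 91.6%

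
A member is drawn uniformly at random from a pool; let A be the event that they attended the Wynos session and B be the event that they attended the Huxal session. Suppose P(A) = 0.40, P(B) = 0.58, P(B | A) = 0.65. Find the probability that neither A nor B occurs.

0.28

P(A ∩ B) = P(A)·P(B|A) = 0.40 × 0.65 = 0.26
P(A ∪ B) = 0.40 + 0.58 − 0.26 = 0.72
P(none) = 1 − 0.72 = 0.28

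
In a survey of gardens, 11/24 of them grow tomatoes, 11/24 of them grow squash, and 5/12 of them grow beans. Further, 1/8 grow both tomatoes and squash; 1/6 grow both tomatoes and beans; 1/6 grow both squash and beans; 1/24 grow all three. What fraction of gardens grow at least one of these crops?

By inclusion–exclusion:
P(≥1) = 11/24 + 11/24 + 5/12 − 1/8 − 1/6 − 1/6 + 1/24 = 11/12

11/12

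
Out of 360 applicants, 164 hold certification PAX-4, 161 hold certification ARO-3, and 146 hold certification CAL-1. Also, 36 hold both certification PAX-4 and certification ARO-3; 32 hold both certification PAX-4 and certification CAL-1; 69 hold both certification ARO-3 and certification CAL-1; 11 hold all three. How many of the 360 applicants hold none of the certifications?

15

By inclusion-exclusion,
N(≥1) = 164 + 161 + 146 − 36 − 32 − 69 + 11 = 345
None: 360 − 345 = 15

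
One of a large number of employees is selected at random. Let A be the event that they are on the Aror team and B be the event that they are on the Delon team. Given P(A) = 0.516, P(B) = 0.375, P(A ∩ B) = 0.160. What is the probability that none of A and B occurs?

P(A ∪ B) = 0.516 + 0.375 − 0.160 = 0.731
P(none) = 1 − 0.731 = 0.269

0.269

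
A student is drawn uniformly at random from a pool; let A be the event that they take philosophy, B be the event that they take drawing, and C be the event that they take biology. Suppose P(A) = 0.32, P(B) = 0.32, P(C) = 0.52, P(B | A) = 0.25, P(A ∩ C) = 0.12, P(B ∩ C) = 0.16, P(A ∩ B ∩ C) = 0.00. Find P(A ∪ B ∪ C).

0.80

P(A ∩ B) = P(A)·P(B|A) = 0.32 × 0.25 = 0.08
Using inclusion–exclusion:
P(A ∪ B ∪ C) = 0.32 + 0.32 + 0.52 − 0.08 − 0.12 − 0.16 + 0.00 = 0.80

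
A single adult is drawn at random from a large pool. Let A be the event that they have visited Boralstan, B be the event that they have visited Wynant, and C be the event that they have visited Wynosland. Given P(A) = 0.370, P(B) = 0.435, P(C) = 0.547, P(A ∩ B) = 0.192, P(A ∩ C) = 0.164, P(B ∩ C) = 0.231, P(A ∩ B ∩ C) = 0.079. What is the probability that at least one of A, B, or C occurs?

Inclusion–exclusion gives
P(A ∪ B ∪ C) = 0.370 + 0.435 + 0.547 − 0.192 − 0.164 − 0.231 + 0.079 = 0.844

0.844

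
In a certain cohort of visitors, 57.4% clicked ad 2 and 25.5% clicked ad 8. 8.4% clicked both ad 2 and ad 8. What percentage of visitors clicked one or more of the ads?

P(union) = 57.4 + 25.5 − 8.4 = 74.5%

74.5%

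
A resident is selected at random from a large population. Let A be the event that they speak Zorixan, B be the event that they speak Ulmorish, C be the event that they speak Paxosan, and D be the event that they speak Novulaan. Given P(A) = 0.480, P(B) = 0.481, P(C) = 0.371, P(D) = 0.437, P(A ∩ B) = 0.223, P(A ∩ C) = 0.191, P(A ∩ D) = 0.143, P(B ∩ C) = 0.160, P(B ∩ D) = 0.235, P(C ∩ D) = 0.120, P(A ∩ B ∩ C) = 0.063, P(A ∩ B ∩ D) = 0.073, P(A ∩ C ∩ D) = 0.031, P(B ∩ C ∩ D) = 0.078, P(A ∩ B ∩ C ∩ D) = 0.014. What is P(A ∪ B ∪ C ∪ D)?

0.928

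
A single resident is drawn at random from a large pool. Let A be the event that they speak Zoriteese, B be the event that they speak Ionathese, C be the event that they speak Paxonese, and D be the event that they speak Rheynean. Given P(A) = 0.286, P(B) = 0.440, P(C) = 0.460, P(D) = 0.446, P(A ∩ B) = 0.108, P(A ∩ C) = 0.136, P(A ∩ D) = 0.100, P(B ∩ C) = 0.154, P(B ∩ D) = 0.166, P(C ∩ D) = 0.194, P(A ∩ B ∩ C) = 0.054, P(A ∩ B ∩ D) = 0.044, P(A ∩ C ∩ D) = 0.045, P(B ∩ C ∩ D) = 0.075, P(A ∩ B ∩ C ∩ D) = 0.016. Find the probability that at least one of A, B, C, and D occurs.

0.976

P(A ∪ B ∪ C ∪ D) = 0.286 + 0.440 + 0.460 + 0.446 − 0.108 − 0.136 − 0.100 − 0.154 − 0.166 − 0.194 + 0.054 + 0.044 + 0.045 + 0.075 − 0.016 = 0.976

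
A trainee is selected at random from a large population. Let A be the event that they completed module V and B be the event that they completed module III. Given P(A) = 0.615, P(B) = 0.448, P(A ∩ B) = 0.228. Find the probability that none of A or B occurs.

0.165

Using inclusion–exclusion:
P(A ∪ B) = 0.615 + 0.448 − 0.228 = 0.835
P(none) = 1 − 0.835 = 0.165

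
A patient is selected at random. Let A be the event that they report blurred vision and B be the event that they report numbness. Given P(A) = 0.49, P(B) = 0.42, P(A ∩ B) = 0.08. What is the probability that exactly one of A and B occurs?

P(exactly one) = 0.49 + 0.42 − 2·0.08 = 0.75

0.75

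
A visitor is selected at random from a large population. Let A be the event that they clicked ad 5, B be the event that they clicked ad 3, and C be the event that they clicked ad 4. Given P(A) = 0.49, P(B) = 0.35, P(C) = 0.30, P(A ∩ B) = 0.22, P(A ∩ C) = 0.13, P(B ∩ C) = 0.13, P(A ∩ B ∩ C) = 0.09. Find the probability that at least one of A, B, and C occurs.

0.75

P(A ∪ B ∪ C) = 0.49 + 0.35 + 0.30 − 0.22 − 0.13 − 0.13 + 0.09 = 0.75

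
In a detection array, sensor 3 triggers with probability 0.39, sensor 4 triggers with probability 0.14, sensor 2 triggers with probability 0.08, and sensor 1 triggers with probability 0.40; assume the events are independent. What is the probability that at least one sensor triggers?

P(none) = (1 − 0.39) × (1 − 0.14) × (1 − 0.08) × (1 − 0.40) = 0.61 × 0.86 × 0.92 × 0.60 = 0.2895792
P(at least one) = 1 − 0.2895792 = 0.7104208

0.7104208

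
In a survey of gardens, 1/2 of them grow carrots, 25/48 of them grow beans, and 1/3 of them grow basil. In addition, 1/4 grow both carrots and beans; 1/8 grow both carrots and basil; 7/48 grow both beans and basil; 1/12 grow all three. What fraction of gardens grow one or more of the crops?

11/12

Using inclusion–exclusion:
P(union) = 1/2 + 25/48 + 1/3 − 1/4 − 1/8 − 7/48 + 1/12 = 11/12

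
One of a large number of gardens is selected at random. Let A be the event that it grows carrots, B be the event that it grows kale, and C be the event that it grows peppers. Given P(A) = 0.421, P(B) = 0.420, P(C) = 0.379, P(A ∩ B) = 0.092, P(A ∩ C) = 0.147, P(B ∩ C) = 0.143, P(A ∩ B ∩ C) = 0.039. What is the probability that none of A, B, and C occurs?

0.123

Inclusion–exclusion gives
P(A ∪ B ∪ C) = 0.421 + 0.420 + 0.379 − 0.092 − 0.147 − 0.143 + 0.039 = 0.877
P(none) = 1 − 0.877 = 0.123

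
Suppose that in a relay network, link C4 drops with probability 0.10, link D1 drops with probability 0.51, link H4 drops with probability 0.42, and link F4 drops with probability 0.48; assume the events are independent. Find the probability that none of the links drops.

0.1330056

Since the events are independent, P(none) is the product of the individual non-occurrence probabilities.
P(none) = (1 − 0.10) × (1 − 0.51) × (1 − 0.42) × (1 − 0.48) = 0.90 × 0.49 × 0.58 × 0.52 = 0.1330056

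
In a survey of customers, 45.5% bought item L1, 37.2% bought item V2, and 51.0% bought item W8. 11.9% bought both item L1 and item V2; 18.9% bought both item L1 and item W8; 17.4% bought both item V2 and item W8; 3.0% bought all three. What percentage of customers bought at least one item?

P(≥1) = 45.5 + 37.2 + 51.0 − 11.9 − 18.9 − 17.4 + 3.0 = 88.5%

88.5%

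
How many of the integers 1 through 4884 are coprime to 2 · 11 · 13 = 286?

By inclusion-exclusion,
2442 + 444 + 375 − 222 − 187 − 34 + 17 = 2835
4884 − 2835 = 2049

2049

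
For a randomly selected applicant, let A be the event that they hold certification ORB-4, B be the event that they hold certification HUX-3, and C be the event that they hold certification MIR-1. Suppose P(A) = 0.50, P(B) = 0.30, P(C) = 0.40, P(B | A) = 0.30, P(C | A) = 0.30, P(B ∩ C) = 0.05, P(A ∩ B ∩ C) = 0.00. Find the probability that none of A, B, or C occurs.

P(A ∩ B) = P(A)·P(B|A) = 0.50 × 0.30 = 0.15
P(A ∩ C) = P(A)·P(C|A) = 0.50 × 0.30 = 0.15
Using inclusion–exclusion:
P(A ∪ B ∪ C) = 0.50 + 0.30 + 0.40 − 0.15 − 0.15 − 0.05 + 0.00 = 0.85
P(none) = 1 − 0.85 = 0.15

0.15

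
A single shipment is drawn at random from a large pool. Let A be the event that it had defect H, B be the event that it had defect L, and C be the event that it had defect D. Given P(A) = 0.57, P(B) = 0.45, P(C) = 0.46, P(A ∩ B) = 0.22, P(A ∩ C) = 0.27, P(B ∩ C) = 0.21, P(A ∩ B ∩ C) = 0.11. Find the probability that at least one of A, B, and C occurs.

0.89

Using inclusion–exclusion:
P(A ∪ B ∪ C) = 0.57 + 0.45 + 0.46 − 0.22 − 0.27 − 0.21 + 0.11 = 0.89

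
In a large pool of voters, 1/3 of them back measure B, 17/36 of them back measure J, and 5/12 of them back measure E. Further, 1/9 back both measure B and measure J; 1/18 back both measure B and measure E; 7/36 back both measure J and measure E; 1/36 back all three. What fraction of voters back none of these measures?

P(union) = 1/3 + 17/36 + 5/12 − 1/9 − 1/18 − 7/36 + 1/36 = 8/9
P(none) = 1 − 8/9 = 1/9

1/9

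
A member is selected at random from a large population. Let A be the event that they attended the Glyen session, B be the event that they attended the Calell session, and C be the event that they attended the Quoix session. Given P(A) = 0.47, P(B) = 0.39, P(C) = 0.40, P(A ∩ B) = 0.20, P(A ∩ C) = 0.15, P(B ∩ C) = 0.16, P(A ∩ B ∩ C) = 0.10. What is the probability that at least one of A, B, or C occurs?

0.85

P(A ∪ B ∪ C) = 0.47 + 0.39 + 0.40 − 0.20 − 0.15 − 0.16 + 0.10 = 0.85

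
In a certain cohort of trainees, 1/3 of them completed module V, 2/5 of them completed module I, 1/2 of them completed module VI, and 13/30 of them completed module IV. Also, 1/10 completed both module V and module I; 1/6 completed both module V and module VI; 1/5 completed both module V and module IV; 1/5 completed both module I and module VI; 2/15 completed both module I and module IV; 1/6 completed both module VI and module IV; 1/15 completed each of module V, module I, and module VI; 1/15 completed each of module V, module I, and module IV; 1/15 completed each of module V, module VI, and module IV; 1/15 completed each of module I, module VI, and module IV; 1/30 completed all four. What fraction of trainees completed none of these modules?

By inclusion–exclusion:
P(union) = 1/3 + 2/5 + 1/2 + 13/30 − 1/10 − 1/6 − 1/5 − 1/5 − 2/15 − 1/6 + 1/15 + 1/15 + 1/15 + 1/15 − 1/30 = 14/15
P(none) = 1 − 14/15 = 1/15

1/15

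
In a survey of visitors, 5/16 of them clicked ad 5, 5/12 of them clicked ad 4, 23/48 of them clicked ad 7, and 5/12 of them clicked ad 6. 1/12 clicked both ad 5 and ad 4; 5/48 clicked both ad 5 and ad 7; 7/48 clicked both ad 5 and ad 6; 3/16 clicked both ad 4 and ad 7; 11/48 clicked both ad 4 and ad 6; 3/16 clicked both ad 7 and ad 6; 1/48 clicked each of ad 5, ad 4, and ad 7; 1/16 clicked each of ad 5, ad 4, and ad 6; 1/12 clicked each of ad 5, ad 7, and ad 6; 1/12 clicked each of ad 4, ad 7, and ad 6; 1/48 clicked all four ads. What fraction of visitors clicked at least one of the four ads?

11/12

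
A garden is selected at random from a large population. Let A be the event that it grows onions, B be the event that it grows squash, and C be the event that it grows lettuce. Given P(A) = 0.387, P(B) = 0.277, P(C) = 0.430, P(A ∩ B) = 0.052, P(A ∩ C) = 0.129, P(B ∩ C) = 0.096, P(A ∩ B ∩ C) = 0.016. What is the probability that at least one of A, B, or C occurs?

0.833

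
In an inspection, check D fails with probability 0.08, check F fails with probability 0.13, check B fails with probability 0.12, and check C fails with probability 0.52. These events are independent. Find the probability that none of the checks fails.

0.33808896

P(none) = (1 − 0.08) × (1 − 0.13) × (1 − 0.12) × (1 − 0.52) = 0.92 × 0.87 × 0.88 × 0.48 = 0.33808896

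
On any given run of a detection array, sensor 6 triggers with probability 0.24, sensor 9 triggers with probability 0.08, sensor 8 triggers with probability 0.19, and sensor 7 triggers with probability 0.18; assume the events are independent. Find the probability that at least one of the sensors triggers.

P(none) = (1 − 0.24) × (1 − 0.08) × (1 − 0.19) × (1 − 0.18) = 0.76 × 0.92 × 0.81 × 0.82 = 0.46440864
P(at least one) = 1 − 0.46440864 = 0.53559136

0.53559136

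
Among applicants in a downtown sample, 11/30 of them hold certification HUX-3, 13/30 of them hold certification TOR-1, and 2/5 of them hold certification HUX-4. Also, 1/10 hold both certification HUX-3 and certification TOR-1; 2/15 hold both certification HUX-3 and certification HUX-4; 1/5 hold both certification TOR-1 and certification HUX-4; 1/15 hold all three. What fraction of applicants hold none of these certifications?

Apply inclusion-exclusion:
P(union) = 11/30 + 13/30 + 2/5 − 1/10 − 2/15 − 1/5 + 1/15 = 5/6
P(none) = 1 − 5/6 = 1/6

1/6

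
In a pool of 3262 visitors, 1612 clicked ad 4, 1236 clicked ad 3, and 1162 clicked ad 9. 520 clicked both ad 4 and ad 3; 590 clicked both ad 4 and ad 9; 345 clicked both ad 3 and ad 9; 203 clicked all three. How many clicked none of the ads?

504

Using inclusion–exclusion:
|union| = 1612 + 1236 + 1162 − 520 − 590 − 345 + 203 = 2758
None: 3262 − 2758 = 504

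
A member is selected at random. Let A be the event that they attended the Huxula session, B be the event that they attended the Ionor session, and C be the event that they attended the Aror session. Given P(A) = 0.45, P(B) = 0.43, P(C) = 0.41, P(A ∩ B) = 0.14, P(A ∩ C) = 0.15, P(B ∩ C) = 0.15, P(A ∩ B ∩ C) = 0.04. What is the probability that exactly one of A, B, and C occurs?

0.53

By inclusion–exclusion (exactly-one form):
P(exactly one) = 0.45 + 0.43 + 0.41 − 2·0.14 − 2·0.15 − 2·0.15 + 3·0.04 = 0.53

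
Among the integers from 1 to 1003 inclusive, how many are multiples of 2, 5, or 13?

Inclusion–exclusion gives
floor(1003/2) + floor(1003/5) + floor(1003/13) − floor(1003/10) − floor(1003/26) − floor(1003/65) + floor(1003/130) = 501 + 200 + 77 − 100 − 38 − 15 + 7 = 632

632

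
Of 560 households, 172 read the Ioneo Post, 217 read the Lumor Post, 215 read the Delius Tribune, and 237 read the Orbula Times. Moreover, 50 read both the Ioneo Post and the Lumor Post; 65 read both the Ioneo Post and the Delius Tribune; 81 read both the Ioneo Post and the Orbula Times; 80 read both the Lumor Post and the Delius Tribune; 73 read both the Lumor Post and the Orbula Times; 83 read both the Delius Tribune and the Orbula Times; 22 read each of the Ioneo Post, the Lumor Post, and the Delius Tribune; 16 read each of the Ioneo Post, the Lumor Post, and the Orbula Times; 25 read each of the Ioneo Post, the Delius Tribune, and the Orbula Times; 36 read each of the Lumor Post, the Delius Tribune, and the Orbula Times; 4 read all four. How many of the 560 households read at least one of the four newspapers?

N(≥1) = 172 + 217 + 215 + 237 − 50 − 65 − 81 − 80 − 73 − 83 + 22 + 16 + 25 + 36 − 4 = 504

504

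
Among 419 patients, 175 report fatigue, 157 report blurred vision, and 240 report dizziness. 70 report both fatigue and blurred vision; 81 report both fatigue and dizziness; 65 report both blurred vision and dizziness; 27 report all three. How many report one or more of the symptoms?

383

Inclusion–exclusion gives
|union| = 175 + 157 + 240 − 70 − 81 − 65 + 27 = 383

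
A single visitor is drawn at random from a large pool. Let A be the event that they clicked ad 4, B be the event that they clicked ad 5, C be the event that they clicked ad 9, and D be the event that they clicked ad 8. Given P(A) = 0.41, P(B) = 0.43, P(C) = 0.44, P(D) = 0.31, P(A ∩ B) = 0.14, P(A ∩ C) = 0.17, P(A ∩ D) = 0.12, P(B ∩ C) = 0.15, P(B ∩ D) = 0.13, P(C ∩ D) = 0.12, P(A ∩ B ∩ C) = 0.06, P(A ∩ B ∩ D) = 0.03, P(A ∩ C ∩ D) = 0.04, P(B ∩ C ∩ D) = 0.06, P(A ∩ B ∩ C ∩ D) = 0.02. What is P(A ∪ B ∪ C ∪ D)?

0.93

By inclusion–exclusion:
P(A ∪ B ∪ C ∪ D) = 0.41 + 0.43 + 0.44 + 0.31 − 0.14 − 0.17 − 0.12 − 0.15 − 0.13 − 0.12 + 0.06 + 0.03 + 0.04 + 0.06 − 0.02 = 0.93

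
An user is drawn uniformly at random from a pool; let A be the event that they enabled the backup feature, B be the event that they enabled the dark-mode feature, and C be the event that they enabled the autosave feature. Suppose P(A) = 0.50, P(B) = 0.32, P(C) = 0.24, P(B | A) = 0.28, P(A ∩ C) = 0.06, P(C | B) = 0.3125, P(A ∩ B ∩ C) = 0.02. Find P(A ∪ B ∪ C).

P(A ∩ B) = P(A)·P(B|A) = 0.50 × 0.28 = 0.14
P(B ∩ C) = P(B)·P(C|B) = 0.32 × 0.3125 = 0.10
Using inclusion–exclusion:
P(A ∪ B ∪ C) = 0.50 + 0.32 + 0.24 − 0.14 − 0.06 − 0.10 + 0.02 = 0.78

0.78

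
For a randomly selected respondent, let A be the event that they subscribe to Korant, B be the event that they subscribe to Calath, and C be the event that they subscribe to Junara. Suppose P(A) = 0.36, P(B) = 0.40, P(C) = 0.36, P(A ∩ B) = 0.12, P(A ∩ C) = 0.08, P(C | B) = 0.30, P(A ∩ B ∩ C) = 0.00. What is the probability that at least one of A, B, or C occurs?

0.80

P(B ∩ C) = P(B)·P(C|B) = 0.40 × 0.30 = 0.12
P(A ∪ B ∪ C) = 0.36 + 0.40 + 0.36 − 0.12 − 0.08 − 0.12 + 0.00 = 0.80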